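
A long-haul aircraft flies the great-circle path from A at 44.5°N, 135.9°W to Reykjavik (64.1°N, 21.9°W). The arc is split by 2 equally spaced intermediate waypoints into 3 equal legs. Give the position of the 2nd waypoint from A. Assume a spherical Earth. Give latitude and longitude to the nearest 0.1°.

≈ 70.6°N, 72.7°W

From cos δ = sin φ₁ sin φ₂ + cos φ₁ cos φ₂ cos Δλ, the central angle is δ ≈ 1.043 rad (59.7°).
Interpolate at f = 2/3 with slerp weights a = sin((1−f)δ)/sin δ ≈ 0.394, b = sin(fδ)/sin δ ≈ 0.742.
p = a·p₁ + b·p₂ ≈ (0.099, -0.317, 0.943); φ = arcsin(p_z) ≈ 70.64°, λ = atan2(p_y, p_x) ≈ -72.71°.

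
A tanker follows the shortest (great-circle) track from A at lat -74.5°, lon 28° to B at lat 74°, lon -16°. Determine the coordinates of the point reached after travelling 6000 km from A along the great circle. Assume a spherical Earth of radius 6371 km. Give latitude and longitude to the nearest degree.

From cos δ = sin φ₁ sin φ₂ + cos φ₁ cos φ₂ cos Δλ, the central angle is δ ≈ 2.633 rad (150.8°). The total great-circle distance is δ·R ≈ 2.633 × 6371 ≈ 16773 km, so the target fraction is f = 6000/16773 ≈ 0.358.
Interpolate at f ≈ 0.358 with slerp weights a = sin((1−f)δ)/sin δ ≈ 2.038, b = sin(fδ)/sin δ ≈ 1.660.
p = a·p₁ + b·p₂ ≈ (0.921, 0.130, -0.368); φ = arcsin(p_z) ≈ -21.61°, λ = atan2(p_y, p_x) ≈ 8.01°.

≈ lat -22°, lon 8°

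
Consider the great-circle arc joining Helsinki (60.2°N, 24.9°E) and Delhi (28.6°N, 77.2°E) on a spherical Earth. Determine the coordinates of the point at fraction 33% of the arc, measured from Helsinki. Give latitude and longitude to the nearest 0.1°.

≈ 52.6°N, 49.6°E

Write both endpoints as unit vectors p₁, p₂ with components (cos φ cos λ, cos φ sin λ, sin φ).
The central angle between the endpoints is δ = arccos(p₁·p₂) ≈ 0.820 rad (47.0°).
Interpolate at f = 0.33 with slerp weights a = sin((1−f)δ)/sin δ ≈ 0.714, b = sin(fδ)/sin δ ≈ 0.366.
p = a·p₁ + b·p₂ ≈ (0.393, 0.462, 0.795); φ = arcsin(p_z) ≈ 52.63°, λ = atan2(p_y, p_x) ≈ 49.64°.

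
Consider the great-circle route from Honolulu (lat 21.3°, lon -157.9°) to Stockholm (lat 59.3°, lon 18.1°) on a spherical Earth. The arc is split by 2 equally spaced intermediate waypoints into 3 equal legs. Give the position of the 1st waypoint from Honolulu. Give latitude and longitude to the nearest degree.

≈ lat 54°, lon -156°

Convert each endpoint to a unit vector on the sphere (x = cos φ cos λ, y = cos φ sin λ, z = sin φ).
The central angle between the endpoints is δ = arccos(p₁·p₂) ≈ 1.734 rad (99.3°).
Interpolate at f = 1/3 with slerp weights a = sin((1−f)δ)/sin δ ≈ 0.927, b = sin(fδ)/sin δ ≈ 0.554.
p = a·p₁ + b·p₂ ≈ (-0.532, -0.237, 0.813); φ = arcsin(p_z) ≈ 54.38°, λ = atan2(p_y, p_x) ≈ -155.96°.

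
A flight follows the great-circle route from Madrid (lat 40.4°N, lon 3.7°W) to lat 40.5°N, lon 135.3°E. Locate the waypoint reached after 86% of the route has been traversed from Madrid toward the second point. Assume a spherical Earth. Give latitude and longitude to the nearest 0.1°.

From cos δ = sin φ₁ sin φ₂ + cos φ₁ cos φ₂ cos Δλ, the central angle is δ ≈ 1.587 rad (90.9°).
Interpolate at f = 0.86 with slerp weights a = sin((1−f)δ)/sin δ ≈ 0.220, b = sin(fδ)/sin δ ≈ 0.979.
p = a·p₁ + b·p₂ ≈ (-0.362, 0.513, 0.779); φ = arcsin(p_z) ≈ 51.13°, λ = atan2(p_y, p_x) ≈ 125.19°.

≈ lat 51.1°N, lon 125.2°E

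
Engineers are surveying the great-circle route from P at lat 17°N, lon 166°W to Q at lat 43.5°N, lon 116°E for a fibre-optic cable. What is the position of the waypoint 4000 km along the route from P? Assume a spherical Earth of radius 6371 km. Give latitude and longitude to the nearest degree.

Write both endpoints as unit vectors p₁, p₂ with components (cos φ cos λ, cos φ sin λ, sin φ).
The central angle between the endpoints is δ = arccos(p₁·p₂) ≈ 1.218 rad (69.8°). The total great-circle distance is δ·R ≈ 1.218 × 6371 ≈ 7760 km, so the target fraction is f = 4000/7760 ≈ 0.515.
Interpolate at f ≈ 0.515 with slerp weights a = sin((1−f)δ)/sin δ ≈ 0.593, b = sin(fδ)/sin δ ≈ 0.626.
p = a·p₁ + b·p₂ ≈ (-0.749, 0.271, 0.604); φ = arcsin(p_z) ≈ 37.18°, λ = atan2(p_y, p_x) ≈ 160.12°.

≈ lat 37°N, lon 160°E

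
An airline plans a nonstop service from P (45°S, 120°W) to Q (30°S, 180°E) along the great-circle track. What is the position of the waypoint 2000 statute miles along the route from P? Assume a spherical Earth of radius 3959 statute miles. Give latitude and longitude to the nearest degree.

≈ (40°S, 159°W)

Convert each endpoint to a unit vector on the sphere (x = cos φ cos λ, y = cos φ sin λ, z = sin φ).
The central angle between the endpoints is δ = arccos(p₁·p₂) ≈ 0.850 rad (48.7°). The total great-circle distance is δ·R ≈ 0.850 × 3959 ≈ 3366 mi, so the target fraction is f = 2000/3366 ≈ 0.594.
Interpolate at f ≈ 0.594 with slerp weights a = sin((1−f)δ)/sin δ ≈ 0.450, b = sin(fδ)/sin δ ≈ 0.644.
p = a·p₁ + b·p₂ ≈ (-0.717, -0.276, -0.640); φ = arcsin(p_z) ≈ -39.82°, λ = atan2(p_y, p_x) ≈ -158.96°.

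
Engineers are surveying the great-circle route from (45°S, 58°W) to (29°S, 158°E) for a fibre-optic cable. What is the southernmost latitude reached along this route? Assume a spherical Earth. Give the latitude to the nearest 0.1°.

≈ 68.4°S

The great circle lies in the plane with unit normal n̂ = (p₁ × p₂)/|p₁ × p₂|.
Here n̂_z ≈ -0.368; the vertex latitude is φ_max = arccos|n̂_z| ≈ 68.4°.
Check via Clairaut: cos φ_max = |cos φ₁| · sin C = cos(45.0°)·sin(148.6°) ≈ 0.368, again giving ≈ 68.4°.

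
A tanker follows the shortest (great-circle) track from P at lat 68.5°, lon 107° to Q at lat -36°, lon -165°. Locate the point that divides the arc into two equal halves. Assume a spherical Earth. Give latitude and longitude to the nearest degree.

≈ lat 21°, lon 171°

Convert each endpoint to a unit vector on the sphere (x = cos φ cos λ, y = cos φ sin λ, z = sin φ).
The central angle between the endpoints is δ = arccos(p₁·p₂) ≈ 2.137 rad (122.4°).
Interpolate at f = 1/2 with slerp weights a = sin((1−f)δ)/sin δ ≈ 1.039, b = sin(fδ)/sin δ ≈ 1.039.
p = a·p₁ + b·p₂ ≈ (-0.923, 0.147, 0.356); φ = arcsin(p_z) ≈ 20.85°, λ = atan2(p_y, p_x) ≈ 170.98°.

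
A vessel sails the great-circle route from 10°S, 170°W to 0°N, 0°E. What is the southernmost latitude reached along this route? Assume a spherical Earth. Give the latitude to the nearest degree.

The great circle lies in the plane with unit normal n̂ = (p₁ × p₂)/|p₁ × p₂|.
Here n̂_z ≈ +0.702; the vertex latitude is φ_max = arccos|n̂_z| ≈ 45.4°.
Check via Clairaut: cos φ_max = |cos φ₁| · sin C = cos(10.0°)·sin(134.6°) ≈ 0.702, again giving ≈ 45.4°.

≈ 45°S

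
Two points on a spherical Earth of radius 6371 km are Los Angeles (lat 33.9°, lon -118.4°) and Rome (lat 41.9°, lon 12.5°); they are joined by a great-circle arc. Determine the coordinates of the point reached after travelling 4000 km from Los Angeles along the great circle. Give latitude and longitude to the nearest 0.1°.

Write both endpoints as unit vectors p₁, p₂ with components (cos φ cos λ, cos φ sin λ, sin φ).
The central angle between the endpoints is δ = arccos(p₁·p₂) ≈ 1.603 rad (91.8°). The total great-circle distance is δ·R ≈ 1.603 × 6371 ≈ 10212 km, so the target fraction is f = 4000/10212 ≈ 0.392.
Interpolate at f ≈ 0.392 with slerp weights a = sin((1−f)δ)/sin δ ≈ 0.828, b = sin(fδ)/sin δ ≈ 0.588.
p = a·p₁ + b·p₂ ≈ (0.100, -0.510, 0.854); φ = arcsin(p_z) ≈ 58.69°, λ = atan2(p_y, p_x) ≈ -78.89°.

≈ lat 58.7°, lon -78.9°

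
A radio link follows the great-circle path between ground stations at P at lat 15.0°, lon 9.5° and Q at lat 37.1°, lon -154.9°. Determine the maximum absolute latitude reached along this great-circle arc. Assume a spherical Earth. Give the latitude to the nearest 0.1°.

≈ 75.2°

The great circle lies in the plane with unit normal n̂ = (p₁ × p₂)/|p₁ × p₂|.
Here n̂_z ≈ -0.256; the vertex latitude is φ_max = arccos|n̂_z| ≈ 75.2°.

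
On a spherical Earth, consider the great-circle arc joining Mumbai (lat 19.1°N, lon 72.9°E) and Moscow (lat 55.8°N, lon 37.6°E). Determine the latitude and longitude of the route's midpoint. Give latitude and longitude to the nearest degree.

≈ lat 39°N, lon 60°E

From cos δ = sin φ₁ sin φ₂ + cos φ₁ cos φ₂ cos Δλ, the central angle is δ ≈ 0.790 rad (45.2°).
Interpolate at f = 1/2 with slerp weights a = sin((1−f)δ)/sin δ ≈ 0.542, b = sin(fδ)/sin δ ≈ 0.542.
p = a·p₁ + b·p₂ ≈ (0.392, 0.675, 0.625); φ = arcsin(p_z) ≈ 38.70°, λ = atan2(p_y, p_x) ≈ 59.87°.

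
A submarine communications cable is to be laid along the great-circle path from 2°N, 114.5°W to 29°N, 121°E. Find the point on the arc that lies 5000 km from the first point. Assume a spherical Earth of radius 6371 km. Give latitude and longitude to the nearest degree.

≈ 25°N, 154°W

Write both endpoints as unit vectors p₁, p₂ with components (cos φ cos λ, cos φ sin λ, sin φ).
The central angle between the endpoints is δ = arccos(p₁·p₂) ≈ 2.069 rad (118.6°). The total great-circle distance is δ·R ≈ 2.069 × 6371 ≈ 13184 km, so the target fraction is f = 5000/13184 ≈ 0.379.
Interpolate at f ≈ 0.379 with slerp weights a = sin((1−f)δ)/sin δ ≈ 1.092, b = sin(fδ)/sin δ ≈ 0.805.
p = a·p₁ + b·p₂ ≈ (-0.815, -0.390, 0.428); φ = arcsin(p_z) ≈ 25.35°, λ = atan2(p_y, p_x) ≈ -154.43°.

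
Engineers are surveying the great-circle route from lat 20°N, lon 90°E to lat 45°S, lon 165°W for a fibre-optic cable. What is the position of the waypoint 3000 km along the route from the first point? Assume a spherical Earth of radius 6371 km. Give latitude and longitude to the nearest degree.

The haversine formula gives a central angle δ ≈ 1.997 rad (114.4°) between the endpoints. The total great-circle distance is δ·R ≈ 1.997 × 6371 ≈ 12726 km, so the target fraction is f = 3000/12726 ≈ 0.236.
Interpolate at f ≈ 0.236 with slerp weights a = sin((1−f)δ)/sin δ ≈ 1.097, b = sin(fδ)/sin δ ≈ 0.498.
p = a·p₁ + b·p₂ ≈ (-0.340, 0.940, 0.023); φ = arcsin(p_z) ≈ 1.31°, λ = atan2(p_y, p_x) ≈ 109.91°.

≈ lat 1°N, lon 110°E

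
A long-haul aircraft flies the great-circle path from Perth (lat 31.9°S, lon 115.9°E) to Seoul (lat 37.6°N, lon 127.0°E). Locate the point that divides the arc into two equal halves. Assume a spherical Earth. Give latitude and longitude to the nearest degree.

≈ lat 3°N, lon 121°E

Write both endpoints as unit vectors p₁, p₂ with components (cos φ cos λ, cos φ sin λ, sin φ).
The central angle between the endpoints is δ = arccos(p₁·p₂) ≈ 1.226 rad (70.3°).
Interpolate at f = 1/2 with slerp weights a = sin((1−f)δ)/sin δ ≈ 0.611, b = sin(fδ)/sin δ ≈ 0.611.
p = a·p₁ + b·p₂ ≈ (-0.518, 0.854, 0.050); φ = arcsin(p_z) ≈ 2.86°, λ = atan2(p_y, p_x) ≈ 121.26°.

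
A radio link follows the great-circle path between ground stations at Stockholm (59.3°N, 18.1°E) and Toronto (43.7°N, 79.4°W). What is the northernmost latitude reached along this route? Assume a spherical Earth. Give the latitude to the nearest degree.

≈ 64°N

The great circle lies in the plane with unit normal n̂ = (p₁ × p₂)/|p₁ × p₂|.
Here n̂_z ≈ -0.437; the vertex latitude is φ_max = arccos|n̂_z| ≈ 64.1°.
Check via Clairaut: cos φ_max = |cos φ₁| · sin C = cos(59.3°)·sin(58.8°) ≈ 0.437, again giving ≈ 64.1°.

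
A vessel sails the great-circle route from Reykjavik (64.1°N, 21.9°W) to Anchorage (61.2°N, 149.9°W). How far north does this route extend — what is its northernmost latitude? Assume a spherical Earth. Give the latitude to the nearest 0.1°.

The great circle lies in the plane with unit normal n̂ = (p₁ × p₂)/|p₁ × p₂|.
Here n̂_z ≈ -0.220; the vertex latitude is φ_max = arccos|n̂_z| ≈ 77.3°.
Check via Clairaut: cos φ_max = |cos φ₁| · sin C = cos(64.1°)·sin(30.3°) ≈ 0.220, again giving ≈ 77.3°.

≈ 77.3°N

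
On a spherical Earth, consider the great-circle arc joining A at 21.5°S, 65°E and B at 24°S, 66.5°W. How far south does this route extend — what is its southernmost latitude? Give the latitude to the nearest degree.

The great circle lies in the plane with unit normal n̂ = (p₁ × p₂)/|p₁ × p₂|.
Here n̂_z ≈ -0.699; the vertex latitude is φ_max = arccos|n̂_z| ≈ 45.6°.
Check via Clairaut: cos φ_max = |cos φ₁| · sin C = cos(21.5°)·sin(131.3°) ≈ 0.699, again giving ≈ 45.6°.

≈ 46°S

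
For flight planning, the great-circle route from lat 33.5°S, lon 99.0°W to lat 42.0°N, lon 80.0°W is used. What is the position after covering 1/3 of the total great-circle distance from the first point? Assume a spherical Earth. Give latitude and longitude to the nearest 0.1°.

Write both endpoints as unit vectors p₁, p₂ with components (cos φ cos λ, cos φ sin λ, sin φ).
The central angle between the endpoints is δ = arccos(p₁·p₂) ≈ 1.352 rad (77.5°).
Interpolate at f = 1/3 with slerp weights a = sin((1−f)δ)/sin δ ≈ 0.803, b = sin(fδ)/sin δ ≈ 0.446.
p = a·p₁ + b·p₂ ≈ (-0.047, -0.988, -0.145); φ = arcsin(p_z) ≈ -8.33°, λ = atan2(p_y, p_x) ≈ -92.73°.

≈ lat 8.3°S, lon 92.7°W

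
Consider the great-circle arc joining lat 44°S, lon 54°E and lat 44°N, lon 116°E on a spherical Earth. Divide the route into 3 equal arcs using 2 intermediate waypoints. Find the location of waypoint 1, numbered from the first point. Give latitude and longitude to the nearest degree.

Convert each endpoint to a unit vector on the sphere (x = cos φ cos λ, y = cos φ sin λ, z = sin φ).
The central angle between the endpoints is δ = arccos(p₁·p₂) ≈ 1.813 rad (103.9°).
Interpolate at f = 1/3 with slerp weights a = sin((1−f)δ)/sin δ ≈ 0.963, b = sin(fδ)/sin δ ≈ 0.585.
p = a·p₁ + b·p₂ ≈ (0.223, 0.939, -0.263); φ = arcsin(p_z) ≈ -15.22°, λ = atan2(p_y, p_x) ≈ 76.66°.

≈ lat 15°S, lon 77°E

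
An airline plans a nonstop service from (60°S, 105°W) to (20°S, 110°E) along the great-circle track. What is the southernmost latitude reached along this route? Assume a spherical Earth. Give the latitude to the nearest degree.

The great circle lies in the plane with unit normal n̂ = (p₁ × p₂)/|p₁ × p₂|.
Here n̂_z ≈ -0.271; the vertex latitude is φ_max = arccos|n̂_z| ≈ 74.3°.
Check via Clairaut: cos φ_max = |cos φ₁| · sin C = cos(60.0°)·sin(147.2°) ≈ 0.271, again giving ≈ 74.3°.

≈ 74°S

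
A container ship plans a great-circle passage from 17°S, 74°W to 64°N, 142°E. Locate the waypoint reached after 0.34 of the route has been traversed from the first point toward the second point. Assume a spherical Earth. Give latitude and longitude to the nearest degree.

≈ 24°N, 88°W

From cos δ = sin φ₁ sin φ₂ + cos φ₁ cos φ₂ cos Δλ, the central angle is δ ≈ 2.217 rad (127.0°).
Interpolate at f = 0.34 with slerp weights a = sin((1−f)δ)/sin δ ≈ 1.245, b = sin(fδ)/sin δ ≈ 0.857.
p = a·p₁ + b·p₂ ≈ (0.032, -0.913, 0.406); φ = arcsin(p_z) ≈ 23.97°, λ = atan2(p_y, p_x) ≈ -87.98°.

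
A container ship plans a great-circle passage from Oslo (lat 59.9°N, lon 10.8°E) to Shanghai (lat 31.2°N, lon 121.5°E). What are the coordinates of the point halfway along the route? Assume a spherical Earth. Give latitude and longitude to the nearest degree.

≈ lat 59°N, lon 87°E

Write both endpoints as unit vectors p₁, p₂ with components (cos φ cos λ, cos φ sin λ, sin φ).
The central angle between the endpoints is δ = arccos(p₁·p₂) ≈ 1.270 rad (72.8°).
Interpolate at f = 1/2 with slerp weights a = sin((1−f)δ)/sin δ ≈ 0.621, b = sin(fδ)/sin δ ≈ 0.621.
p = a·p₁ + b·p₂ ≈ (0.028, 0.511, 0.859); φ = arcsin(p_z) ≈ 59.20°, λ = atan2(p_y, p_x) ≈ 86.82°.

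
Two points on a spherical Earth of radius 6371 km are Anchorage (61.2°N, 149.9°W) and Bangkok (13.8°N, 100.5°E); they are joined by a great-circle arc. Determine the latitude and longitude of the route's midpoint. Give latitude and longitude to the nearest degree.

≈ 50°N, 130°E

Write both endpoints as unit vectors p₁, p₂ with components (cos φ cos λ, cos φ sin λ, sin φ).
The central angle between the endpoints is δ = arccos(p₁·p₂) ≈ 1.519 rad (87.0°).
Interpolate at f = 1/2 with slerp weights a = sin((1−f)δ)/sin δ ≈ 0.689, b = sin(fδ)/sin δ ≈ 0.689.
p = a·p₁ + b·p₂ ≈ (-0.409, 0.492, 0.769); φ = arcsin(p_z) ≈ 50.22°, λ = atan2(p_y, p_x) ≈ 129.78°.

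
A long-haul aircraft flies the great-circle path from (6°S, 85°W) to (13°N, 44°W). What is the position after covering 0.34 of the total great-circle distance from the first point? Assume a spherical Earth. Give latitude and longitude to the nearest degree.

≈ (1°N, 71°W)

Convert each endpoint to a unit vector on the sphere (x = cos φ cos λ, y = cos φ sin λ, z = sin φ).
The central angle between the endpoints is δ = arccos(p₁·p₂) ≈ 0.784 rad (44.9°).
Interpolate at f = 0.34 with slerp weights a = sin((1−f)δ)/sin δ ≈ 0.701, b = sin(fδ)/sin δ ≈ 0.373.
p = a·p₁ + b·p₂ ≈ (0.322, -0.947, 0.011); φ = arcsin(p_z) ≈ 0.61°, λ = atan2(p_y, p_x) ≈ -71.20°.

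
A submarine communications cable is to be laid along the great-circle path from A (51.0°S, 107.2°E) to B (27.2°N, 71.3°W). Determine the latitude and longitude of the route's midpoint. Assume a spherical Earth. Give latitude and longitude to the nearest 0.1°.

≈ (50.8°S, 67.7°W)

Convert each endpoint to a unit vector on the sphere (x = cos φ cos λ, y = cos φ sin λ, z = sin φ).
The central angle between the endpoints is δ = arccos(p₁·p₂) ≈ 2.726 rad (156.2°).
Interpolate at f = 1/2 with slerp weights a = sin((1−f)δ)/sin δ ≈ 2.422, b = sin(fδ)/sin δ ≈ 2.422.
p = a·p₁ + b·p₂ ≈ (0.240, -0.584, -0.775); φ = arcsin(p_z) ≈ -50.82°, λ = atan2(p_y, p_x) ≈ -67.68°.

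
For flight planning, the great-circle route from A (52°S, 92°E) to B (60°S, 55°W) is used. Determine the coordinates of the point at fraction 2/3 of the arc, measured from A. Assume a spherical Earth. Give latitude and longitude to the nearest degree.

≈ (77°S, 16°W)

The haversine formula gives a central angle δ ≈ 1.133 rad (64.9°) between the endpoints.
Interpolate at f = 2/3 with slerp weights a = sin((1−f)δ)/sin δ ≈ 0.407, b = sin(fδ)/sin δ ≈ 0.757.
p = a·p₁ + b·p₂ ≈ (0.208, -0.060, -0.976); φ = arcsin(p_z) ≈ -77.49°, λ = atan2(p_y, p_x) ≈ -15.94°.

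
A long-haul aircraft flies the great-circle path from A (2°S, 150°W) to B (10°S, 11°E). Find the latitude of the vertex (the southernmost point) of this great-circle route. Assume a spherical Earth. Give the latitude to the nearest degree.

The great circle lies in the plane with unit normal n̂ = (p₁ × p₂)/|p₁ × p₂|.
Here n̂_z ≈ +0.841; the vertex latitude is φ_max = arccos|n̂_z| ≈ 32.8°.
Check via Clairaut: cos φ_max = |cos φ₁| · sin C = cos(2.0°)·sin(122.7°) ≈ 0.841, again giving ≈ 32.8°.

≈ 33°S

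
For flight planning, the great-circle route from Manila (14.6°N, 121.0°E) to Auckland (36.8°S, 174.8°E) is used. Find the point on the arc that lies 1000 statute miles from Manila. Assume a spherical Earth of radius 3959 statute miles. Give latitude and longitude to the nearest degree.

Write both endpoints as unit vectors p₁, p₂ with components (cos φ cos λ, cos φ sin λ, sin φ).
The central angle between the endpoints is δ = arccos(p₁·p₂) ≈ 1.259 rad (72.1°). The total great-circle distance is δ·R ≈ 1.259 × 3959 ≈ 4985 mi, so the target fraction is f = 1000/4985 ≈ 0.201.
Interpolate at f ≈ 0.201 with slerp weights a = sin((1−f)δ)/sin δ ≈ 0.888, b = sin(fδ)/sin δ ≈ 0.263.
p = a·p₁ + b·p₂ ≈ (-0.652, 0.755, 0.066); φ = arcsin(p_z) ≈ 3.81°, λ = atan2(p_y, p_x) ≈ 130.79°.

≈ (4°N, 131°E)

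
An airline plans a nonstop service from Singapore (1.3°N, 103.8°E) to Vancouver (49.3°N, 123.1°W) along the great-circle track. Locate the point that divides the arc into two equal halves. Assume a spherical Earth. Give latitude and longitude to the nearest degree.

Convert each endpoint to a unit vector on the sphere (x = cos φ cos λ, y = cos φ sin λ, z = sin φ).
The central angle between the endpoints is δ = arccos(p₁·p₂) ≈ 2.013 rad (115.4°).
Interpolate at f = 1/2 with slerp weights a = sin((1−f)δ)/sin δ ≈ 0.935, b = sin(fδ)/sin δ ≈ 0.935.
p = a·p₁ + b·p₂ ≈ (-0.556, 0.397, 0.730); φ = arcsin(p_z) ≈ 46.90°, λ = atan2(p_y, p_x) ≈ 144.47°.

≈ 47°N, 144°E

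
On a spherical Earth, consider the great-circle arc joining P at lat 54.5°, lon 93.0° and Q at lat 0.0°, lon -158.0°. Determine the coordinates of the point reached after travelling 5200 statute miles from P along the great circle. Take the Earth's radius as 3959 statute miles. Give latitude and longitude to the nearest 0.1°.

≈ lat 21.0°, lon -173.0°

Write both endpoints as unit vectors p₁, p₂ with components (cos φ cos λ, cos φ sin λ, sin φ).
The central angle between the endpoints is δ = arccos(p₁·p₂) ≈ 1.761 rad (100.9°). The total great-circle distance is δ·R ≈ 1.761 × 3959 ≈ 6972 mi, so the target fraction is f = 5200/6972 ≈ 0.746.
Interpolate at f ≈ 0.746 with slerp weights a = sin((1−f)δ)/sin δ ≈ 0.441, b = sin(fδ)/sin δ ≈ 0.985.
p = a·p₁ + b·p₂ ≈ (-0.927, -0.113, 0.359); φ = arcsin(p_z) ≈ 21.03°, λ = atan2(p_y, p_x) ≈ -173.02°.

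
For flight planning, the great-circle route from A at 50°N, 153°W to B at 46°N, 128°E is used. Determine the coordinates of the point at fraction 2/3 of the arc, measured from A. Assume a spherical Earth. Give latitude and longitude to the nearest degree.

Convert each endpoint to a unit vector on the sphere (x = cos φ cos λ, y = cos φ sin λ, z = sin φ).
The central angle between the endpoints is δ = arccos(p₁·p₂) ≈ 0.881 rad (50.5°).
Interpolate at f = 2/3 with slerp weights a = sin((1−f)δ)/sin δ ≈ 0.375, b = sin(fδ)/sin δ ≈ 0.718.
p = a·p₁ + b·p₂ ≈ (-0.522, 0.284, 0.804); φ = arcsin(p_z) ≈ 53.54°, λ = atan2(p_y, p_x) ≈ 151.48°.

≈ 54°N, 151°E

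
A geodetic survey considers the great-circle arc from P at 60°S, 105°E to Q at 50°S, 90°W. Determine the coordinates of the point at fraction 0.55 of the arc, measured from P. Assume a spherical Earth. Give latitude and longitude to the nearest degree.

≈ 80°S, 115°W

Write both endpoints as unit vectors p₁, p₂ with components (cos φ cos λ, cos φ sin λ, sin φ).
The central angle between the endpoints is δ = arccos(p₁·p₂) ≈ 1.210 rad (69.3°).
Interpolate at f = 0.55 with slerp weights a = sin((1−f)δ)/sin δ ≈ 0.554, b = sin(fδ)/sin δ ≈ 0.660.
p = a·p₁ + b·p₂ ≈ (-0.072, -0.157, -0.985); φ = arcsin(p_z) ≈ -80.07°, λ = atan2(p_y, p_x) ≈ -114.55°.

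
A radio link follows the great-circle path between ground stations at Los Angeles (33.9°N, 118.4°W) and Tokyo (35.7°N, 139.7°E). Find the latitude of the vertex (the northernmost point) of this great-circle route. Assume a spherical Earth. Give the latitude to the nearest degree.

≈ 48°N

The great circle lies in the plane with unit normal n̂ = (p₁ × p₂)/|p₁ × p₂|.
Here n̂_z ≈ -0.671; the vertex latitude is φ_max = arccos|n̂_z| ≈ 47.8°.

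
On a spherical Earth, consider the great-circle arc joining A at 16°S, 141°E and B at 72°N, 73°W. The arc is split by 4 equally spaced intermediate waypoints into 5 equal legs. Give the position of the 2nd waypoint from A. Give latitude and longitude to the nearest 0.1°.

≈ 31.2°N, 151.1°E

Convert each endpoint to a unit vector on the sphere (x = cos φ cos λ, y = cos φ sin λ, z = sin φ).
The central angle between the endpoints is δ = arccos(p₁·p₂) ≈ 2.104 rad (120.6°).
Interpolate at f = 2/5 with slerp weights a = sin((1−f)δ)/sin δ ≈ 1.107, b = sin(fδ)/sin δ ≈ 0.866.
p = a·p₁ + b·p₂ ≈ (-0.748, 0.413, 0.519); φ = arcsin(p_z) ≈ 31.24°, λ = atan2(p_y, p_x) ≈ 151.08°.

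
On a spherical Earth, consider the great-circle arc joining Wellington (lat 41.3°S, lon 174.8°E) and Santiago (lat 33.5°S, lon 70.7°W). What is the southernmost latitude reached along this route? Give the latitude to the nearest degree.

The great circle lies in the plane with unit normal n̂ = (p₁ × p₂)/|p₁ × p₂|.
Here n̂_z ≈ +0.573; the vertex latitude is φ_max = arccos|n̂_z| ≈ 55.0°.
Check via Clairaut: cos φ_max = |cos φ₁| · sin C = cos(41.3°)·sin(130.3°) ≈ 0.573, again giving ≈ 55.0°.

≈ 55°S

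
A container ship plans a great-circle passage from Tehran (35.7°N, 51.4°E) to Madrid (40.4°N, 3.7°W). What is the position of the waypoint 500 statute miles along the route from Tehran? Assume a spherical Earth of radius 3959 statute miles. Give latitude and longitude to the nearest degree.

≈ 38°N, 43°E

Convert each endpoint to a unit vector on the sphere (x = cos φ cos λ, y = cos φ sin λ, z = sin φ).
The central angle between the endpoints is δ = arccos(p₁·p₂) ≈ 0.749 rad (42.9°). The total great-circle distance is δ·R ≈ 0.749 × 3959 ≈ 2967 mi, so the target fraction is f = 500/2967 ≈ 0.169.
Interpolate at f ≈ 0.169 with slerp weights a = sin((1−f)δ)/sin δ ≈ 0.857, b = sin(fδ)/sin δ ≈ 0.185.
p = a·p₁ + b·p₂ ≈ (0.575, 0.535, 0.620); φ = arcsin(p_z) ≈ 38.30°, λ = atan2(p_y, p_x) ≈ 42.94°.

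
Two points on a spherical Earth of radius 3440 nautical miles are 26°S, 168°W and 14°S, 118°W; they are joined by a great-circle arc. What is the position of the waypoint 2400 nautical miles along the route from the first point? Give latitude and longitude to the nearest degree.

≈ 17°S, 126°W

Convert each endpoint to a unit vector on the sphere (x = cos φ cos λ, y = cos φ sin λ, z = sin φ).
The central angle between the endpoints is δ = arccos(p₁·p₂) ≈ 0.841 rad (48.2°). The total great-circle distance is δ·R ≈ 0.841 × 3440 ≈ 2893 nmi, so the target fraction is f = 2400/2893 ≈ 0.829.
Interpolate at f ≈ 0.829 with slerp weights a = sin((1−f)δ)/sin δ ≈ 0.192, b = sin(fδ)/sin δ ≈ 0.862.
p = a·p₁ + b·p₂ ≈ (-0.561, -0.774, -0.293); φ = arcsin(p_z) ≈ -17.01°, λ = atan2(p_y, p_x) ≈ -125.94°.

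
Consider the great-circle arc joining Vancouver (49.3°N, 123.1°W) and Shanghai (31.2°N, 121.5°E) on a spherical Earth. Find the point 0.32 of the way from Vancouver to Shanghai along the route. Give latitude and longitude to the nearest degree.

The haversine formula gives a central angle δ ≈ 1.417 rad (81.2°) between the endpoints.
Interpolate at f = 0.32 with slerp weights a = sin((1−f)δ)/sin δ ≈ 0.831, b = sin(fδ)/sin δ ≈ 0.443.
p = a·p₁ + b·p₂ ≈ (-0.494, -0.131, 0.860); φ = arcsin(p_z) ≈ 59.27°, λ = atan2(p_y, p_x) ≈ -165.18°.

≈ 59°N, 165°W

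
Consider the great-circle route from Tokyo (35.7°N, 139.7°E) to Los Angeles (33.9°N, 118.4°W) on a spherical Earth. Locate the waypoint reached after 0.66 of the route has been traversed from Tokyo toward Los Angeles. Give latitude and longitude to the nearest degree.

≈ 46°N, 150°W

Convert each endpoint to a unit vector on the sphere (x = cos φ cos λ, y = cos φ sin λ, z = sin φ).
The central angle between the endpoints is δ = arccos(p₁·p₂) ≈ 1.383 rad (79.3°).
Interpolate at f = 0.66 with slerp weights a = sin((1−f)δ)/sin δ ≈ 0.461, b = sin(fδ)/sin δ ≈ 0.805.
p = a·p₁ + b·p₂ ≈ (-0.604, -0.346, 0.718); φ = arcsin(p_z) ≈ 45.92°, λ = atan2(p_y, p_x) ≈ -150.19°.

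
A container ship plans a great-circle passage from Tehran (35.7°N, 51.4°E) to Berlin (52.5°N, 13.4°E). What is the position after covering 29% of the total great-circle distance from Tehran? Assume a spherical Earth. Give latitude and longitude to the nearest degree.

Convert each endpoint to a unit vector on the sphere (x = cos φ cos λ, y = cos φ sin λ, z = sin φ).
The central angle between the endpoints is δ = arccos(p₁·p₂) ≈ 0.550 rad (31.5°).
Interpolate at f = 0.29 with slerp weights a = sin((1−f)δ)/sin δ ≈ 0.728, b = sin(fδ)/sin δ ≈ 0.304.
p = a·p₁ + b·p₂ ≈ (0.549, 0.505, 0.666); φ = arcsin(p_z) ≈ 41.76°, λ = atan2(p_y, p_x) ≈ 42.62°.

≈ 42°N, 43°E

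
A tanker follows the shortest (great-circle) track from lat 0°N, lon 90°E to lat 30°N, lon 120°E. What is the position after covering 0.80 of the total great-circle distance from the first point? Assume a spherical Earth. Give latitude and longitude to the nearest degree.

Convert each endpoint to a unit vector on the sphere (x = cos φ cos λ, y = cos φ sin λ, z = sin φ).
The central angle between the endpoints is δ = arccos(p₁·p₂) ≈ 0.723 rad (41.4°).
Interpolate at f = 0.80 with slerp weights a = sin((1−f)δ)/sin δ ≈ 0.218, b = sin(fδ)/sin δ ≈ 0.826.
p = a·p₁ + b·p₂ ≈ (-0.358, 0.837, 0.413); φ = arcsin(p_z) ≈ 24.40°, λ = atan2(p_y, p_x) ≈ 113.13°.

≈ lat 24°N, lon 113°E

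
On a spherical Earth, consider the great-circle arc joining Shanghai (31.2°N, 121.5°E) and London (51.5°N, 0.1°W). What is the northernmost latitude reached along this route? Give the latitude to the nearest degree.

≈ 63°N

The great circle lies in the plane with unit normal n̂ = (p₁ × p₂)/|p₁ × p₂|.
Here n̂_z ≈ -0.457; the vertex latitude is φ_max = arccos|n̂_z| ≈ 62.8°.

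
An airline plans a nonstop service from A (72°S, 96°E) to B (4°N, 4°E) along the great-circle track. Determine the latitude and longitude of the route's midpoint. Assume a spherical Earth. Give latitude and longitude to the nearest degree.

The haversine formula gives a central angle δ ≈ 1.648 rad (94.4°) between the endpoints.
Interpolate at f = 1/2 with slerp weights a = sin((1−f)δ)/sin δ ≈ 0.736, b = sin(fδ)/sin δ ≈ 0.736.
p = a·p₁ + b·p₂ ≈ (0.709, 0.277, -0.649); φ = arcsin(p_z) ≈ -40.44°, λ = atan2(p_y, p_x) ≈ 21.38°.

≈ (40°S, 21°E)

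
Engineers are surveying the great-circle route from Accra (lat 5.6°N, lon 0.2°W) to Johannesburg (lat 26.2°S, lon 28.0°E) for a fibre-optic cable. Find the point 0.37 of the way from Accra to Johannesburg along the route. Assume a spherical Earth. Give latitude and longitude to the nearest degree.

Write both endpoints as unit vectors p₁, p₂ with components (cos φ cos λ, cos φ sin λ, sin φ).
The central angle between the endpoints is δ = arccos(p₁·p₂) ≈ 0.732 rad (41.9°).
Interpolate at f = 0.37 with slerp weights a = sin((1−f)δ)/sin δ ≈ 0.666, b = sin(fδ)/sin δ ≈ 0.400.
p = a·p₁ + b·p₂ ≈ (0.980, 0.166, -0.112); φ = arcsin(p_z) ≈ -6.42°, λ = atan2(p_y, p_x) ≈ 9.63°.

≈ lat 6°S, lon 10°E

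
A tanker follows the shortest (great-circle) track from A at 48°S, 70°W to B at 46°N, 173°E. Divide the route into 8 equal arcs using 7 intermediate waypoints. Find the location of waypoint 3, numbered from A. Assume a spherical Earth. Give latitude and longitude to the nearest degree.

Write both endpoints as unit vectors p₁, p₂ with components (cos φ cos λ, cos φ sin λ, sin φ).
The central angle between the endpoints is δ = arccos(p₁·p₂) ≈ 2.412 rad (138.2°).
Interpolate at f = 3/8 with slerp weights a = sin((1−f)δ)/sin δ ≈ 1.498, b = sin(fδ)/sin δ ≈ 1.180.
p = a·p₁ + b·p₂ ≈ (-0.471, -0.842, -0.264); φ = arcsin(p_z) ≈ -15.33°, λ = atan2(p_y, p_x) ≈ -119.21°.

≈ 15°S, 119°W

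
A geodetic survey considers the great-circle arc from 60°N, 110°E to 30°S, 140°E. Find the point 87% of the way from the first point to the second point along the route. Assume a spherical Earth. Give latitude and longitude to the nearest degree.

Convert each endpoint to a unit vector on the sphere (x = cos φ cos λ, y = cos φ sin λ, z = sin φ).
The central angle between the endpoints is δ = arccos(p₁·p₂) ≈ 1.629 rad (93.3°).
Interpolate at f = 0.87 with slerp weights a = sin((1−f)δ)/sin δ ≈ 0.211, b = sin(fδ)/sin δ ≈ 0.990.
p = a·p₁ + b·p₂ ≈ (-0.693, 0.650, -0.313); φ = arcsin(p_z) ≈ -18.22°, λ = atan2(p_y, p_x) ≈ 136.82°.

≈ 18°S, 137°E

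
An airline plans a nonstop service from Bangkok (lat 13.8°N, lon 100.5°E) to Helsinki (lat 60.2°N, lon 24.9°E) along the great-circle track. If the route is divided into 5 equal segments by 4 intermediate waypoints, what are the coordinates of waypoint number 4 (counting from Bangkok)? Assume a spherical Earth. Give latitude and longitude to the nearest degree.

Convert each endpoint to a unit vector on the sphere (x = cos φ cos λ, y = cos φ sin λ, z = sin φ).
The central angle between the endpoints is δ = arccos(p₁·p₂) ≈ 1.238 rad (70.9°).
Interpolate at f = 4/5 with slerp weights a = sin((1−f)δ)/sin δ ≈ 0.259, b = sin(fδ)/sin δ ≈ 0.885.
p = a·p₁ + b·p₂ ≈ (0.353, 0.433, 0.830); φ = arcsin(p_z) ≈ 56.06°, λ = atan2(p_y, p_x) ≈ 50.80°.

≈ lat 56°N, lon 51°E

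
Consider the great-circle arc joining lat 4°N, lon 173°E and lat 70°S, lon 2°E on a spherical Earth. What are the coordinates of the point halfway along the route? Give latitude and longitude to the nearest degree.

≈ lat 53°S, lon 168°E

Convert each endpoint to a unit vector on the sphere (x = cos φ cos λ, y = cos φ sin λ, z = sin φ).
The central angle between the endpoints is δ = arccos(p₁·p₂) ≈ 1.985 rad (113.7°).
Interpolate at f = 1/2 with slerp weights a = sin((1−f)δ)/sin δ ≈ 0.915, b = sin(fδ)/sin δ ≈ 0.915.
p = a·p₁ + b·p₂ ≈ (-0.593, 0.122, -0.796); φ = arcsin(p_z) ≈ -52.73°, λ = atan2(p_y, p_x) ≈ 168.36°.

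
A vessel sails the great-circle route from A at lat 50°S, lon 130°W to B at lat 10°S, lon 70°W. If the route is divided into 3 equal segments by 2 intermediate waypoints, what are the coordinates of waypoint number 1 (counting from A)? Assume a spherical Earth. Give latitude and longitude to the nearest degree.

≈ lat 40°S, lon 103°W

Write both endpoints as unit vectors p₁, p₂ with components (cos φ cos λ, cos φ sin λ, sin φ).
The central angle between the endpoints is δ = arccos(p₁·p₂) ≈ 1.105 rad (63.3°).
Interpolate at f = 1/3 with slerp weights a = sin((1−f)δ)/sin δ ≈ 0.752, b = sin(fδ)/sin δ ≈ 0.403.
p = a·p₁ + b·p₂ ≈ (-0.175, -0.743, -0.646); φ = arcsin(p_z) ≈ -40.23°, λ = atan2(p_y, p_x) ≈ -103.25°.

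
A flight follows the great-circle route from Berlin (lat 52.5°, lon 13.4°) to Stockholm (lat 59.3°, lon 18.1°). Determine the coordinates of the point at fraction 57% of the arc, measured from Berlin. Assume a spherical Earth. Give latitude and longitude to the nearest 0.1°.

Convert each endpoint to a unit vector on the sphere (x = cos φ cos λ, y = cos φ sin λ, z = sin φ).
The central angle between the endpoints is δ = arccos(p₁·p₂) ≈ 0.127 rad (7.3°).
Interpolate at f = 0.57 with slerp weights a = sin((1−f)δ)/sin δ ≈ 0.431, b = sin(fδ)/sin δ ≈ 0.571.
p = a·p₁ + b·p₂ ≈ (0.532, 0.151, 0.833); φ = arcsin(p_z) ≈ 56.40°, λ = atan2(p_y, p_x) ≈ 15.87°.

≈ lat 56.4°, lon 15.9°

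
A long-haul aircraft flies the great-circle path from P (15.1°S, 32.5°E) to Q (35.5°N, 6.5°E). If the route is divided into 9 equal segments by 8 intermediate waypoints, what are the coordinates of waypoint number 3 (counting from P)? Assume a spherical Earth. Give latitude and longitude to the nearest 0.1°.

≈ (1.9°N, 24.6°E)

Write both endpoints as unit vectors p₁, p₂ with components (cos φ cos λ, cos φ sin λ, sin φ).
The central angle between the endpoints is δ = arccos(p₁·p₂) ≈ 0.982 rad (56.3°).
Interpolate at f = 3/9 with slerp weights a = sin((1−f)δ)/sin δ ≈ 0.732, b = sin(fδ)/sin δ ≈ 0.387.
p = a·p₁ + b·p₂ ≈ (0.909, 0.415, 0.034); φ = arcsin(p_z) ≈ 1.94°, λ = atan2(p_y, p_x) ≈ 24.56°.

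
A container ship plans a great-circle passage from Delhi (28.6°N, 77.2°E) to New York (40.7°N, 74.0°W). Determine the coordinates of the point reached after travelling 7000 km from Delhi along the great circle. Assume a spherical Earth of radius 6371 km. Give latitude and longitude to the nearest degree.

The haversine formula gives a central angle δ ≈ 1.845 rad (105.7°) between the endpoints. The total great-circle distance is δ·R ≈ 1.845 × 6371 ≈ 11757 km, so the target fraction is f = 7000/11757 ≈ 0.595.
Interpolate at f ≈ 0.595 with slerp weights a = sin((1−f)δ)/sin δ ≈ 0.706, b = sin(fδ)/sin δ ≈ 0.925.
p = a·p₁ + b·p₂ ≈ (0.331, -0.070, 0.941); φ = arcsin(p_z) ≈ 70.25°, λ = atan2(p_y, p_x) ≈ -11.99°.

≈ 70°N, 12°W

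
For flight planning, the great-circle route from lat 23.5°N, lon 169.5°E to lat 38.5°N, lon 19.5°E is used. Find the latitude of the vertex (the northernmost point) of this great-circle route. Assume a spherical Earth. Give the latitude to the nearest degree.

The great circle lies in the plane with unit normal n̂ = (p₁ × p₂)/|p₁ × p₂|.
Here n̂_z ≈ -0.387; the vertex latitude is φ_max = arccos|n̂_z| ≈ 67.2°.
Check via Clairaut: cos φ_max = |cos φ₁| · sin C = cos(23.5°)·sin(24.9°) ≈ 0.387, again giving ≈ 67.2°.

≈ 67°N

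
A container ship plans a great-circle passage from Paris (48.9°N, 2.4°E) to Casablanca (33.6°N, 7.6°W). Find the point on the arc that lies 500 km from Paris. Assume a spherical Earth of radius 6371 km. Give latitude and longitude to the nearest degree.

Write both endpoints as unit vectors p₁, p₂ with components (cos φ cos λ, cos φ sin λ, sin φ).
The central angle between the endpoints is δ = arccos(p₁·p₂) ≈ 0.297 rad (17.0°). The total great-circle distance is δ·R ≈ 0.297 × 6371 ≈ 1892 km, so the target fraction is f = 500/1892 ≈ 0.264.
Interpolate at f ≈ 0.264 with slerp weights a = sin((1−f)δ)/sin δ ≈ 0.741, b = sin(fδ)/sin δ ≈ 0.268.
p = a·p₁ + b·p₂ ≈ (0.708, -0.009, 0.706); φ = arcsin(p_z) ≈ 44.95°, λ = atan2(p_y, p_x) ≈ -0.74°.

≈ 45°N, 1°W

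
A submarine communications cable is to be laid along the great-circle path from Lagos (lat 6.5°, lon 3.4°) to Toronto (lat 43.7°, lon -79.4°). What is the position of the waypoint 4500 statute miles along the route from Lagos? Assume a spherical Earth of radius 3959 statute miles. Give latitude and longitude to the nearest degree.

Write both endpoints as unit vectors p₁, p₂ with components (cos φ cos λ, cos φ sin λ, sin φ).
The central angle between the endpoints is δ = arccos(p₁·p₂) ≈ 1.402 rad (80.3°). The total great-circle distance is δ·R ≈ 1.402 × 3959 ≈ 5550 mi, so the target fraction is f = 4500/5550 ≈ 0.811.
Interpolate at f ≈ 0.811 with slerp weights a = sin((1−f)δ)/sin δ ≈ 0.266, b = sin(fδ)/sin δ ≈ 0.920.
p = a·p₁ + b·p₂ ≈ (0.386, -0.638, 0.666); φ = arcsin(p_z) ≈ 41.75°, λ = atan2(p_y, p_x) ≈ -58.84°.

≈ lat 42°, lon -59°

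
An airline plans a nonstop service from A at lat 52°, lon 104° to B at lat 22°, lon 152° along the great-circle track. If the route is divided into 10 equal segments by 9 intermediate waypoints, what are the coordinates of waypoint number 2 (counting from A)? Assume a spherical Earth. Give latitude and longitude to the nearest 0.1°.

Convert each endpoint to a unit vector on the sphere (x = cos φ cos λ, y = cos φ sin λ, z = sin φ).
The central angle between the endpoints is δ = arccos(p₁·p₂) ≈ 0.827 rad (47.4°).
Interpolate at f = 2/10 with slerp weights a = sin((1−f)δ)/sin δ ≈ 0.835, b = sin(fδ)/sin δ ≈ 0.224.
p = a·p₁ + b·p₂ ≈ (-0.308, 0.596, 0.742); φ = arcsin(p_z) ≈ 47.88°, λ = atan2(p_y, p_x) ≈ 117.29°.

≈ lat 47.9°, lon 117.3°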